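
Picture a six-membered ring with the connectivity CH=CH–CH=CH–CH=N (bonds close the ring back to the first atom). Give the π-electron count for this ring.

6

The p orbitals form a continuous loop: the double-bond atoms are sp², each contributing one p electron; the doubly-bonded nitrogens are pyridine-type — their lone pairs lie in the ring plane, leaving one electron in the p orbital. The ring is fully conjugated.
π-electron count: 3 × 2 = 6 from the 3 double-bond units.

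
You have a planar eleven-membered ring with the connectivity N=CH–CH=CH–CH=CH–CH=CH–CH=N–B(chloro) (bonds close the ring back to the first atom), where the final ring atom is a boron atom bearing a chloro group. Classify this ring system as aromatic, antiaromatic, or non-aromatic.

Aromatic

The p orbitals form a continuous loop: the double-bond atoms are sp², each contributing one p electron; each sp² =N– keeps its lone pair in-plane and puts one electron into the π system; the boron has an empty p orbital. The ring is fully conjugated.
Tallying contributions gives 5 × 2 = 10 from the double-bond units + 0 from the B(chloro) atom = 10.
That gives a 4n+2 count (10, n = 2).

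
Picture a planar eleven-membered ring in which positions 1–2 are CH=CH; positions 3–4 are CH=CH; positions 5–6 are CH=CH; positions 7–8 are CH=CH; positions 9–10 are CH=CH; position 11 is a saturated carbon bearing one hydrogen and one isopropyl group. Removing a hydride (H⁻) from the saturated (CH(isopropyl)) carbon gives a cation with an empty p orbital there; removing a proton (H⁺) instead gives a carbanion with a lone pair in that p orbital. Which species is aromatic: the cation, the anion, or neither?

In either ion the ring is fully conjugated: every atom, including the new sp² carbon, supplies a p orbital.
Cation: 5 × 2 + 0 = 10 π electrons → 4(2)+2, aromatic.
Anion: 5 × 2 + 2 = 12 π electrons → 4(3), antiaromatic.

The cation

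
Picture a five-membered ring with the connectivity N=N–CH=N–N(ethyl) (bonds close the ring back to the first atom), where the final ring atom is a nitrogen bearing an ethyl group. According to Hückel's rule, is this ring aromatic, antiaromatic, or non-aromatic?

Every ring atom contributes a p orbital perpendicular to the ring (the double-bond atoms are sp², each contributing one p electron; each =N– nitrogen is pyridine-type (lone pair in the sp² plane, one electron in the p orbital); the pyrrole-type nitrogen donates its lone pair from the p orbital), so the π system is cyclic and fully conjugated.
Tallying contributions gives 2 × 2 = 4 from the double-bond units + 2 from the N(ethyl) atom = 6.
Since 6 = 4·1 + 2, the ring meets the 4n+2 criterion.

Aromatic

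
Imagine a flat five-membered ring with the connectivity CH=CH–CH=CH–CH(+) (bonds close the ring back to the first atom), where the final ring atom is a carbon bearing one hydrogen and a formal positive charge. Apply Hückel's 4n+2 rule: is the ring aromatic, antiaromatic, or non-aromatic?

Antiaromatic

Check conjugation: the double-bond atoms are sp², each contributing one p electron; the carbocation has an empty p orbital — every position has a p orbital, so the cyclic π system is continuous.
Tallying contributions gives 2 × 2 = 4 from the double-bond units + 0 from the CH(+) atom = 4.
4 = 4(1); a planar, fully conjugated 4n system is antiaromatic.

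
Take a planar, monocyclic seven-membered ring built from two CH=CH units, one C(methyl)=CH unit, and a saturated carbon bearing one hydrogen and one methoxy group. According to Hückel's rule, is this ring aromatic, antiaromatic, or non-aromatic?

Non-aromatic

At the CH(methoxy) position, that saturated carbon is sp³ and has no p orbital in the ring π system; the ring's p-orbital overlap is broken there.
A ring that is not fully conjugated cannot be aromatic or antiaromatic regardless of its π-electron count.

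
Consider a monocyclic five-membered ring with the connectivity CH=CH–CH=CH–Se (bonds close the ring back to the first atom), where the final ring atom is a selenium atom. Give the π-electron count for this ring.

6

All ring atoms are sp² and supply a p orbital to the ring (each doubly-bonded ring atom is sp² with one p-orbital electron; the selenium donates one lone pair from its p orbital); the conjugation is uninterrupted.
Counting π electrons: 2 × 2 = 4 from the double-bond units + 2 from the Se atom = 6.
(The species described is selenophene.)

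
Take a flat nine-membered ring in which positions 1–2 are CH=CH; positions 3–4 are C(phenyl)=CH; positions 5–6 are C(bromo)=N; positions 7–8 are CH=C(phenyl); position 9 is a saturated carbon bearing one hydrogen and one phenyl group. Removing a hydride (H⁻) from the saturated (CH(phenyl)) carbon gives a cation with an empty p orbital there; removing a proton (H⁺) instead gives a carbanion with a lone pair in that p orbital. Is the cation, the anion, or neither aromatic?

Once that carbon is sp², every ring atom has a p orbital and both ions are fully conjugated.
Cation: 4 × 2 + 0 = 8 π electrons → 4(2), antiaromatic.
Anion: 4 × 2 + 2 = 10 π electrons → 4(2)+2, aromatic.

The anion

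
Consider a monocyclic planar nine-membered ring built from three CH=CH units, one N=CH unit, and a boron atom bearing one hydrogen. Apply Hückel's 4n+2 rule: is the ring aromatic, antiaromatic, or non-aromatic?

Antiaromatic

Check conjugation: each doubly-bonded ring atom is sp² with one p-orbital electron; each sp² =N– keeps its lone pair in-plane and puts one electron into the π system; the boron has an empty p orbital — every position has a p orbital, so the cyclic π system is continuous.
Tallying contributions gives 4 × 2 = 8 from the double-bond units + 0 from the BH atom = 8.
8 = 4(2); a planar, fully conjugated 4n system is antiaromatic.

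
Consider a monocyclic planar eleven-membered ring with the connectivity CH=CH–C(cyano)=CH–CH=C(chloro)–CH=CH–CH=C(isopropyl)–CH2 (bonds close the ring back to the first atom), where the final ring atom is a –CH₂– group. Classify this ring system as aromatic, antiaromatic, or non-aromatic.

Non-aromatic

The CH2 carbon is saturated: the tetrahedral CH₂ carbon is sp³ and has no p orbital in the ring π system. Conjugation is not continuous around the ring.
A ring that is not fully conjugated cannot be aromatic or antiaromatic regardless of its π-electron count.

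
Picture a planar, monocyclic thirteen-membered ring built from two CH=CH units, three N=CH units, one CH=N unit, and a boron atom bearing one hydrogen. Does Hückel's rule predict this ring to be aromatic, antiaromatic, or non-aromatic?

Antiaromatic

The p orbitals form a continuous loop: each doubly-bonded ring atom is sp² with one p-orbital electron; the doubly-bonded nitrogens are pyridine-type — their lone pairs lie in the ring plane, leaving one electron in the p orbital; the boron has an empty p orbital. The ring is fully conjugated.
Tallying contributions gives 6 × 2 = 12 from the double-bond units + 0 from the BH atom = 12.
12 = 4(3); a planar, fully conjugated 4n system is antiaromatic.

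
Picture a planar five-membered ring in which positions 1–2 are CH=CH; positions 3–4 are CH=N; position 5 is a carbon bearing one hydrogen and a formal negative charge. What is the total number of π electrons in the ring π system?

The p orbitals form a continuous loop: the double-bond atoms are sp², each contributing one p electron; each =N– nitrogen is pyridine-type (lone pair in the sp² plane, one electron in the p orbital); the carbanion's lone pair occupies the p orbital. The ring is fully conjugated.
Adding the contributions, 2 × 2 = 4 from the double-bond units + 2 from the CH(-) atom = 6.

6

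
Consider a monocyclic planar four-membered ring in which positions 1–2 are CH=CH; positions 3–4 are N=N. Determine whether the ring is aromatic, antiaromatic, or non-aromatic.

Antiaromatic

All ring atoms are sp² and supply a p orbital to the ring (the double-bond atoms are sp², each contributing one p electron; the doubly-bonded nitrogens are pyridine-type — their lone pairs lie in the ring plane, leaving one electron in the p orbital); the conjugation is uninterrupted.
Counting π electrons: 2 × 2 = 4 from the 2 double-bond units.
4 = 4(1); a planar, fully conjugated 4n system is antiaromatic.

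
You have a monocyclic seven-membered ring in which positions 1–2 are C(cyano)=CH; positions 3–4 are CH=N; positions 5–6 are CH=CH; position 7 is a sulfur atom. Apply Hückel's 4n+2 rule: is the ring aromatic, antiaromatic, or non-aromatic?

Check conjugation: the double-bond atoms are sp², each contributing one p electron; the doubly-bonded nitrogens are pyridine-type — their lone pairs lie in the ring plane, leaving one electron in the p orbital; the sulfur donates one lone pair from its p orbital — every position has a p orbital, so the cyclic π system is continuous.
Adding the contributions, 3 × 2 = 6 from the double-bond units + 2 from the S atom = 8.
A 4n π count (8, n = 2) in a planar conjugated ring means antiaromatic.

Antiaromatic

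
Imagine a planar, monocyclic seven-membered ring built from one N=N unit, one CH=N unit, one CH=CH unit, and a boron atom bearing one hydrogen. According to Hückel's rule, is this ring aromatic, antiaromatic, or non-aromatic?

The p orbitals form a continuous loop: the double-bond atoms are sp², each contributing one p electron; the doubly-bonded nitrogens are pyridine-type — their lone pairs lie in the ring plane, leaving one electron in the p orbital; the boron has an empty p orbital. The ring is fully conjugated.
Counting π electrons: 3 × 2 = 6 from the double-bond units + 0 from the BH atom = 6.
6 = 4(1) + 2, which satisfies Hückel's 4n+2 rule.

Aromatic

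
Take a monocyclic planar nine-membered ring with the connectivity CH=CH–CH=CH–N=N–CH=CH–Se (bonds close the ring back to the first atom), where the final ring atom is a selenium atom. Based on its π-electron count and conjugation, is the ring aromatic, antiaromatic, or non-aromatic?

Check conjugation: the double-bond atoms are sp², each contributing one p electron; the doubly-bonded nitrogens are pyridine-type — their lone pairs lie in the ring plane, leaving one electron in the p orbital; the selenium donates one lone pair from its p orbital — every position has a p orbital, so the cyclic π system is continuous.
Tallying contributions gives 4 × 2 = 8 from the double-bond units + 2 from the Se atom = 10.
That gives a 4n+2 count (10, n = 2).

Aromatic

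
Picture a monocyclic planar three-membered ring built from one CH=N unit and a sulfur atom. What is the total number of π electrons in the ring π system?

4

The p orbitals form a continuous loop: each doubly-bonded ring atom is sp² with one p-orbital electron; each sp² =N– keeps its lone pair in-plane and puts one electron into the π system; the sulfur donates one lone pair from its p orbital. The ring is fully conjugated.
Tallying contributions gives 1 × 2 = 2 from the double-bond unit + 2 from the S atom = 4.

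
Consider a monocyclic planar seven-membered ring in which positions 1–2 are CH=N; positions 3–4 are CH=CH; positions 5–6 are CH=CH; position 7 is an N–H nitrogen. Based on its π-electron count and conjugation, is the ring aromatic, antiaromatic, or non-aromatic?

The p orbitals form a continuous loop: each doubly-bonded ring atom is sp² with one p-orbital electron; each sp² =N– keeps its lone pair in-plane and puts one electron into the π system; the pyrrole-type nitrogen donates its lone pair from the p orbital. The ring is fully conjugated.
Adding the contributions, 3 × 2 = 6 from the double-bond units + 2 from the NH atom = 8.
8 is a 4n count (n = 2), so the planar conjugated ring is antiaromatic.

Antiaromatic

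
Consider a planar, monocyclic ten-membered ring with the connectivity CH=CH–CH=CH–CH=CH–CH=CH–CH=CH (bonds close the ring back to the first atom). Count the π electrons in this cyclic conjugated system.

All ring atoms are sp² and supply a p orbital to the ring (each doubly-bonded ring atom is sp² with one p-orbital electron); the conjugation is uninterrupted.
π-electron count: 5 × 2 = 10 from the 5 double-bond units.

10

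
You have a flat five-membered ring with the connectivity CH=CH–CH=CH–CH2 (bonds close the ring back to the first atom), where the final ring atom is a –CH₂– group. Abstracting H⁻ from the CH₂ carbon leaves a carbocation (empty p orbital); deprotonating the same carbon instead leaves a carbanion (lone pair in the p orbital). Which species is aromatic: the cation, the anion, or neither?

The anion

Once that carbon is sp², every ring atom has a p orbital and both ions are fully conjugated.
Cation: 2 × 2 + 0 = 4 π electrons → 4(1), antiaromatic.
Anion: 2 × 2 + 2 = 6 π electrons → 4(1)+2, aromatic.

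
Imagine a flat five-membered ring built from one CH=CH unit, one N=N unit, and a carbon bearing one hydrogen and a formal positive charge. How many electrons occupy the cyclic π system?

Check conjugation: the double-bond atoms are sp², each contributing one p electron; each sp² =N– keeps its lone pair in-plane and puts one electron into the π system; the carbocation has an empty p orbital — every position has a p orbital, so the cyclic π system is continuous.
Counting π electrons: 2 × 2 = 4 from the double-bond units + 0 from the CH(+) atom = 4.

4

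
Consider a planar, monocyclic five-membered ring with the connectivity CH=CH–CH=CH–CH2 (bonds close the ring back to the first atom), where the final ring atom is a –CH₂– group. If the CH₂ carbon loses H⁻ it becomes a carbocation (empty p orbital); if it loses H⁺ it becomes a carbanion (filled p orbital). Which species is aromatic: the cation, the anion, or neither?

Once that carbon is sp², every ring atom has a p orbital and both ions are fully conjugated.
Cation: 2 × 2 + 0 = 4 π electrons → 4(1), antiaromatic.
Anion: 2 × 2 + 2 = 6 π electrons → 4(1)+2, aromatic.

The anion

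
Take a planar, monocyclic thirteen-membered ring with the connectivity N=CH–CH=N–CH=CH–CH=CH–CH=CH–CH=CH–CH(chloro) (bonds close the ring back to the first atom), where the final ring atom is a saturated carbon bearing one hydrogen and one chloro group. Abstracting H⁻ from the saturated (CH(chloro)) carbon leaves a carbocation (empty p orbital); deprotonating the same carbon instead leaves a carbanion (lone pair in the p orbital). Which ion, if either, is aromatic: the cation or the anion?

In both ions every ring atom is sp² and contributes a p orbital, so both rings are fully conjugated.
Cation: 6 × 2 + 0 = 12 π electrons → 4(3), antiaromatic.
Anion: 6 × 2 + 2 = 14 π electrons → 4(3)+2, aromatic.

The anion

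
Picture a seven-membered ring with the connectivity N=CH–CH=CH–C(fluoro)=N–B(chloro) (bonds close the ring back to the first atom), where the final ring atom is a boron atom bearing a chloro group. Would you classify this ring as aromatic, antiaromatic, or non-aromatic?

The p orbitals form a continuous loop: the double-bond atoms are sp², each contributing one p electron; the doubly-bonded nitrogens are pyridine-type — their lone pairs lie in the ring plane, leaving one electron in the p orbital; the boron has an empty p orbital. The ring is fully conjugated.
Counting π electrons: 3 × 2 = 6 from the double-bond units + 0 from the B(chloro) atom = 6.
With 6 π electrons (n = 1), the Hückel 4n+2 condition holds.

Aromatic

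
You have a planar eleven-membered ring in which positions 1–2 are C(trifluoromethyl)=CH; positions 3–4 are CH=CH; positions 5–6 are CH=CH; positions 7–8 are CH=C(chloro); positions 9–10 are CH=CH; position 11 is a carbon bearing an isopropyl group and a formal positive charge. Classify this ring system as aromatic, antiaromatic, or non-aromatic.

All ring atoms are sp² and supply a p orbital to the ring (every atom in a ring double bond is sp² and brings one electron to the p orbital; the carbocation has an empty p orbital); the conjugation is uninterrupted.
Adding the contributions, 5 × 2 = 10 from the double-bond units + 0 from the C(isopropyl)(+) atom = 10.
10 = 4(2) + 2, which satisfies Hückel's 4n+2 rule.

Aromatic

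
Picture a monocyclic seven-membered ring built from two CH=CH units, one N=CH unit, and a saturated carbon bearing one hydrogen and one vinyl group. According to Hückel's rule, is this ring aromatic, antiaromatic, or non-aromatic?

The CH(vinyl) carbon is saturated: that saturated carbon is sp³ and has no p orbital in the ring π system. Conjugation is not continuous around the ring.
A ring that is not fully conjugated cannot be aromatic or antiaromatic regardless of its π-electron count.

Non-aromatic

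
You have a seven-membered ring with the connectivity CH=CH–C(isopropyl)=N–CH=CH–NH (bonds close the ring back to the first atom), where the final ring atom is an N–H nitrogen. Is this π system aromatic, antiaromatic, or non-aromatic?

Antiaromatic

The p orbitals form a continuous loop: every atom in a ring double bond is sp² and brings one electron to the p orbital; the doubly-bonded nitrogens are pyridine-type — their lone pairs lie in the ring plane, leaving one electron in the p orbital; the pyrrole-type nitrogen donates its lone pair from the p orbital. The ring is fully conjugated.
Tallying contributions gives 3 × 2 = 6 from the double-bond units + 2 from the NH atom = 8.
With 8 = 4·2 π electrons, Hückel's rule classifies the planar ring as antiaromatic.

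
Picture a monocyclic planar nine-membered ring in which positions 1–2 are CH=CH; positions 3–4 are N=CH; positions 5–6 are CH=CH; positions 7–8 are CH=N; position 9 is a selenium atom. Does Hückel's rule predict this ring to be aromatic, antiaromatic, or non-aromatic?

Aromatic

All ring atoms are sp² and supply a p orbital to the ring (every atom in a ring double bond is sp² and brings one electron to the p orbital; each =N– nitrogen is pyridine-type (lone pair in the sp² plane, one electron in the p orbital); the selenium donates one lone pair from its p orbital); the conjugation is uninterrupted.
Tallying contributions gives 4 × 2 = 8 from the double-bond units + 2 from the Se atom = 10.
With 10 π electrons (n = 2), the Hückel 4n+2 condition holds.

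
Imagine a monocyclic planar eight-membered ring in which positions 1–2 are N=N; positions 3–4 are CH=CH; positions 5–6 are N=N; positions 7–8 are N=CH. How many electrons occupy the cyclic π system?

8

All ring atoms are sp² and supply a p orbital to the ring (each doubly-bonded ring atom is sp² with one p-orbital electron; each =N– nitrogen is pyridine-type (lone pair in the sp² plane, one electron in the p orbital)); the conjugation is uninterrupted.
Adding the contributions, 4 × 2 = 8 from the 4 double-bond units.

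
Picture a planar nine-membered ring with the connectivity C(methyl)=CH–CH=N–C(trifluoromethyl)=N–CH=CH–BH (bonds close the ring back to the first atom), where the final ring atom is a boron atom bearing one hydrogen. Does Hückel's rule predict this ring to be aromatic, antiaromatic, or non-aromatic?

Antiaromatic

All ring atoms are sp² and supply a p orbital to the ring (the double-bond atoms are sp², each contributing one p electron; each =N– nitrogen is pyridine-type (lone pair in the sp² plane, one electron in the p orbital); the boron has an empty p orbital); the conjugation is uninterrupted.
Tallying contributions gives 4 × 2 = 8 from the double-bond units + 0 from the BH atom = 8.
With 8 = 4·2 π electrons, Hückel's rule classifies the planar ring as antiaromatic.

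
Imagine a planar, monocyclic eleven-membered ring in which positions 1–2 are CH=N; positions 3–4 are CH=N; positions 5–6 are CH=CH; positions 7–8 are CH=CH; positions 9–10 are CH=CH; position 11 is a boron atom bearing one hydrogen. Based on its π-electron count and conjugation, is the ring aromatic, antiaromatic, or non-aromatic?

All ring atoms are sp² and supply a p orbital to the ring (each doubly-bonded ring atom is sp² with one p-orbital electron; each sp² =N– keeps its lone pair in-plane and puts one electron into the π system; the boron has an empty p orbital); the conjugation is uninterrupted.
Adding the contributions, 5 × 2 = 10 from the double-bond units + 0 from the BH atom = 10.
With 10 π electrons (n = 2), the Hückel 4n+2 condition holds.

Aromatic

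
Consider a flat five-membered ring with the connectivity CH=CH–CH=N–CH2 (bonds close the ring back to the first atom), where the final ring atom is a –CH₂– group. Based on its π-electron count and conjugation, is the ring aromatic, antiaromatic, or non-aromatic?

The CH2 position has four σ bonds — the tetrahedral CH₂ carbon is sp³ and has no p orbital in the ring π system — so the cyclic conjugation is interrupted.
Broken conjugation rules out both aromaticity and antiaromaticity.

Non-aromatic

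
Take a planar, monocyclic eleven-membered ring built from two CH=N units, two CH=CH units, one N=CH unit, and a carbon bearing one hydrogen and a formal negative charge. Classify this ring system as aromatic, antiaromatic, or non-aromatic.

All ring atoms are sp² and supply a p orbital to the ring (the double-bond atoms are sp², each contributing one p electron; the doubly-bonded nitrogens are pyridine-type — their lone pairs lie in the ring plane, leaving one electron in the p orbital; the carbanion's lone pair occupies the p orbital); the conjugation is uninterrupted.
Tallying contributions gives 5 × 2 = 10 from the double-bond units + 2 from the CH(-) atom = 12.
A 4n π count (12, n = 3) in a planar conjugated ring means antiaromatic.

Antiaromatic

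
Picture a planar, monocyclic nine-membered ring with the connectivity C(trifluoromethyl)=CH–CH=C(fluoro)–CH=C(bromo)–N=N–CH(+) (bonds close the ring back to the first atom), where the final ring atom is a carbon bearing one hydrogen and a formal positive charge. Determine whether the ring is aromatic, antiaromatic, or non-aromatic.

Antiaromatic

Every ring atom contributes a p orbital perpendicular to the ring (the double-bond atoms are sp², each contributing one p electron; the doubly-bonded nitrogens are pyridine-type — their lone pairs lie in the ring plane, leaving one electron in the p orbital; the carbocation has an empty p orbital), so the π system is cyclic and fully conjugated.
Counting π electrons: 4 × 2 = 8 from the double-bond units + 0 from the CH(+) atom = 8.
8 = 4(2); a planar, fully conjugated 4n system is antiaromatic.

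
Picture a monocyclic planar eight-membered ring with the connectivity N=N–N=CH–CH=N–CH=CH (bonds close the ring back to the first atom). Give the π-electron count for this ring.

All ring atoms are sp² and supply a p orbital to the ring (each doubly-bonded ring atom is sp² with one p-orbital electron; the doubly-bonded nitrogens are pyridine-type — their lone pairs lie in the ring plane, leaving one electron in the p orbital); the conjugation is uninterrupted.
π-electron count: 4 × 2 = 8 from the 4 double-bond units.

8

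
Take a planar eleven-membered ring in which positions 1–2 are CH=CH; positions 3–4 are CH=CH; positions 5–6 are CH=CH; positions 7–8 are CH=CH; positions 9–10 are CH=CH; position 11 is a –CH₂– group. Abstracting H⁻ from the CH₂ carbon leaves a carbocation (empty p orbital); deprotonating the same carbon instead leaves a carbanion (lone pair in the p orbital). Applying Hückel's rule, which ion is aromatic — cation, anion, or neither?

In both ions every ring atom is sp² and contributes a p orbital, so both rings are fully conjugated.
Cation: 5 × 2 + 0 = 10 π electrons → 4(2)+2, aromatic.
Anion: 5 × 2 + 2 = 12 π electrons → 4(3), antiaromatic.

The cation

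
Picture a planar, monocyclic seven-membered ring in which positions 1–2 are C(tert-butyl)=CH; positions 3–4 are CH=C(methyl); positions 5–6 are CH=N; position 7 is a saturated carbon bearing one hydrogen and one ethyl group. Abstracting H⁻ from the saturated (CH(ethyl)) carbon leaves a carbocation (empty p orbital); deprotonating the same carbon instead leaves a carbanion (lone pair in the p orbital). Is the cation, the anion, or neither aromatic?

The cation

Once that carbon is sp², every ring atom has a p orbital and both ions are fully conjugated.
Cation: 3 × 2 + 0 = 6 π electrons → 4(1)+2, aromatic.
Anion: 3 × 2 + 2 = 8 π electrons → 4(2), antiaromatic.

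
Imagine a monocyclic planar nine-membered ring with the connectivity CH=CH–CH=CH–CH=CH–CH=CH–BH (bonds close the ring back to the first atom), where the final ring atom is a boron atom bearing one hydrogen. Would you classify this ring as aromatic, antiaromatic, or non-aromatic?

Every ring atom contributes a p orbital perpendicular to the ring (the double-bond atoms are sp², each contributing one p electron; the boron has an empty p orbital), so the π system is cyclic and fully conjugated.
Counting π electrons: 4 × 2 = 8 from the double-bond units + 0 from the BH atom = 8.
A 4n π count (8, n = 2) in a planar conjugated ring means antiaromatic.

Antiaromatic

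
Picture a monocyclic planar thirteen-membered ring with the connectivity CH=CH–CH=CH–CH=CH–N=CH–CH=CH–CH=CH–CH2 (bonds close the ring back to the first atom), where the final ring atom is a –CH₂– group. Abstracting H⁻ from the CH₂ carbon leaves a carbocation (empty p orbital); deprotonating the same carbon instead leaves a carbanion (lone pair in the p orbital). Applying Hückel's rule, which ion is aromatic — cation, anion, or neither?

The anion

Once that carbon is sp², every ring atom has a p orbital and both ions are fully conjugated.
Cation: 6 × 2 + 0 = 12 π electrons → 4(3), antiaromatic.
Anion: 6 × 2 + 2 = 14 π electrons → 4(3)+2, aromatic.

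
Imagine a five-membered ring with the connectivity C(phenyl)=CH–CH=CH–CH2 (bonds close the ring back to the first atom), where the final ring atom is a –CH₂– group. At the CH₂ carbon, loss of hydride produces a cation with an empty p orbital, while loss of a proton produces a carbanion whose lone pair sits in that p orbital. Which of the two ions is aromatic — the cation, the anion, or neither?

Once that carbon is sp², every ring atom has a p orbital and both ions are fully conjugated.
Cation: 2 × 2 + 0 = 4 π electrons → 4(1), antiaromatic.
Anion: 2 × 2 + 2 = 6 π electrons → 4(1)+2, aromatic.

The anion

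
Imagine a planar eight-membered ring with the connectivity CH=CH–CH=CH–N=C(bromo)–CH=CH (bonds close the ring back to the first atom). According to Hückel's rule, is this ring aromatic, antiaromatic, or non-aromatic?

Check conjugation: every atom in a ring double bond is sp² and brings one electron to the p orbital; each =N– nitrogen is pyridine-type (lone pair in the sp² plane, one electron in the p orbital) — every position has a p orbital, so the cyclic π system is continuous.
π-electron count: 4 × 2 = 8 from the 4 double-bond units.
8 is a 4n count (n = 2), so the planar conjugated ring is antiaromatic.

Antiaromatic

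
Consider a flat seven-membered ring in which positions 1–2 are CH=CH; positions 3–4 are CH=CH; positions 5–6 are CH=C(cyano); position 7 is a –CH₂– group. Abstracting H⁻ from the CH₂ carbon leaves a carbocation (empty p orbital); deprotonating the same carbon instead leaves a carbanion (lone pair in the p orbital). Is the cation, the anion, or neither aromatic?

The cation

Both ions have a continuous loop of p orbitals — each ring atom is sp².
Cation: 3 × 2 + 0 = 6 π electrons → 4(1)+2, aromatic.
Anion: 3 × 2 + 2 = 8 π electrons → 4(2), antiaromatic.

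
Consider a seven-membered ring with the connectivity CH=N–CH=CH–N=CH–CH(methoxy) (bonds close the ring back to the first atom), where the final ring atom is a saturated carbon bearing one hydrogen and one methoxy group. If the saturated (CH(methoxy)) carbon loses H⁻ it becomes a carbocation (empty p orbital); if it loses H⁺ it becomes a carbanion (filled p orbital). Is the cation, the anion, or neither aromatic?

The cation

In either ion the ring is fully conjugated: every atom, including the new sp² carbon, supplies a p orbital.
Cation: 3 × 2 + 0 = 6 π electrons → 4(1)+2, aromatic.
Anion: 3 × 2 + 2 = 8 π electrons → 4(2), antiaromatic.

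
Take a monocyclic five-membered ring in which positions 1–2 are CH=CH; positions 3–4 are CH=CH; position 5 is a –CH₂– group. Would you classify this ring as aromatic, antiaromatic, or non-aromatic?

Non-aromatic

Because the tetrahedral CH₂ carbon is sp³ and has no p orbital in the ring π system at the CH2 position, the π system cannot extend all the way around the ring.
Hückel's rule only applies to fully conjugated rings, so this one is simply non-aromatic.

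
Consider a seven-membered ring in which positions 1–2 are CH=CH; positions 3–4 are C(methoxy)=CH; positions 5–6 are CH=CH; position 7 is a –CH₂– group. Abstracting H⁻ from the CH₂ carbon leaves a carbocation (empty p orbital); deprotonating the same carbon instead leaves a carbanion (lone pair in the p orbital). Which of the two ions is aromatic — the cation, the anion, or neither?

The cation

In both ions every ring atom is sp² and contributes a p orbital, so both rings are fully conjugated.
Cation: 3 × 2 + 0 = 6 π electrons → 4(1)+2, aromatic.
Anion: 3 × 2 + 2 = 8 π electrons → 4(2), antiaromatic.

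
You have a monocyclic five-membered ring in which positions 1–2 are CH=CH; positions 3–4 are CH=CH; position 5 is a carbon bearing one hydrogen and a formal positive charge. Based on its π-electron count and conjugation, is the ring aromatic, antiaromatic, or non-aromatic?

Every ring atom contributes a p orbital perpendicular to the ring (every atom in a ring double bond is sp² and brings one electron to the p orbital; the carbocation has an empty p orbital), so the π system is cyclic and fully conjugated.
π-electron count: 2 × 2 = 4 from the double-bond units + 0 from the CH(+) atom = 4.
4 = 4(1); a planar, fully conjugated 4n system is antiaromatic.

Antiaromatic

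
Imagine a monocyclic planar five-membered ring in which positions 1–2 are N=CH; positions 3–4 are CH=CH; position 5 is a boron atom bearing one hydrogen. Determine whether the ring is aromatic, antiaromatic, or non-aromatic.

Antiaromatic

Every ring atom contributes a p orbital perpendicular to the ring (every atom in a ring double bond is sp² and brings one electron to the p orbital; the doubly-bonded nitrogens are pyridine-type — their lone pairs lie in the ring plane, leaving one electron in the p orbital; the boron has an empty p orbital), so the π system is cyclic and fully conjugated.
Tallying contributions gives 2 × 2 = 4 from the double-bond units + 0 from the BH atom = 4.
4 = 4(1); a planar, fully conjugated 4n system is antiaromatic.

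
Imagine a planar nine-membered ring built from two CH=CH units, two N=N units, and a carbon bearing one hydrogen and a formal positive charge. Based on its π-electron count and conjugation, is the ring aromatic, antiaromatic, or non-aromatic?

Check conjugation: each doubly-bonded ring atom is sp² with one p-orbital electron; the doubly-bonded nitrogens are pyridine-type — their lone pairs lie in the ring plane, leaving one electron in the p orbital; the carbocation has an empty p orbital — every position has a p orbital, so the cyclic π system is continuous.
π-electron count: 4 × 2 = 8 from the double-bond units + 0 from the CH(+) atom = 8.
A 4n π count (8, n = 2) in a planar conjugated ring means antiaromatic.

Antiaromatic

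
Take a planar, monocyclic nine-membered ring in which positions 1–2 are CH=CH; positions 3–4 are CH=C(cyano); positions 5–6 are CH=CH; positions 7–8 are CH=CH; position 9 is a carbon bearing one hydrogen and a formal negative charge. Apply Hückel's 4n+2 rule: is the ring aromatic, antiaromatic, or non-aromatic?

All ring atoms are sp² and supply a p orbital to the ring (the double-bond atoms are sp², each contributing one p electron; the carbanion's lone pair occupies the p orbital); the conjugation is uninterrupted.
Adding the contributions, 4 × 2 = 8 from the double-bond units + 2 from the CH(-) atom = 10.
That gives a 4n+2 count (10, n = 2).

Aromatic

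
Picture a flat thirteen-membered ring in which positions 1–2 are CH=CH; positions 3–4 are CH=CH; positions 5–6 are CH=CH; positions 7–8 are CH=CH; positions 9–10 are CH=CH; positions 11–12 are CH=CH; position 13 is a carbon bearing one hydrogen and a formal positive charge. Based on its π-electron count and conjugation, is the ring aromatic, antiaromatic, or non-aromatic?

Every ring atom contributes a p orbital perpendicular to the ring (every atom in a ring double bond is sp² and brings one electron to the p orbital; the carbocation has an empty p orbital), so the π system is cyclic and fully conjugated.
Adding the contributions, 6 × 2 = 12 from the double-bond units + 0 from the CH(+) atom = 12.
A 4n π count (12, n = 3) in a planar conjugated ring means antiaromatic.

Antiaromatic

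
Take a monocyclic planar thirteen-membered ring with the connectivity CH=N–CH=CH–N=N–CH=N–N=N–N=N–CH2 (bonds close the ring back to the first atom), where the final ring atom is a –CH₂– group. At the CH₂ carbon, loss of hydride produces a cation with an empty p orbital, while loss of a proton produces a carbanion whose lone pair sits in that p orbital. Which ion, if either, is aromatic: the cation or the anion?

The anion

Once that carbon is sp², every ring atom has a p orbital and both ions are fully conjugated.
Cation: 6 × 2 + 0 = 12 π electrons → 4(3), antiaromatic.
Anion: 6 × 2 + 2 = 14 π electrons → 4(3)+2, aromatic.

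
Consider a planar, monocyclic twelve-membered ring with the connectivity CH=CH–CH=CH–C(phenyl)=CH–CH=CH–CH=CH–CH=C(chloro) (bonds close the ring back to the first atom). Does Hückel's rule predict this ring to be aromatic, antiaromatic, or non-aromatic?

Antiaromatic

Check conjugation: each doubly-bonded ring atom is sp² with one p-orbital electron — every position has a p orbital, so the cyclic π system is continuous.
Adding the contributions, 6 × 2 = 12 from the 6 double-bond units.
12 is a 4n count (n = 3), so the planar conjugated ring is antiaromatic.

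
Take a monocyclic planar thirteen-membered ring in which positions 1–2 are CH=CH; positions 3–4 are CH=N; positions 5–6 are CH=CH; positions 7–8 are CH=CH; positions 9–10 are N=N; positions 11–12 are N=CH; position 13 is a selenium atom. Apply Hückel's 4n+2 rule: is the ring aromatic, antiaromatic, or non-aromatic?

All ring atoms are sp² and supply a p orbital to the ring (each doubly-bonded ring atom is sp² with one p-orbital electron; each sp² =N– keeps its lone pair in-plane and puts one electron into the π system; the selenium donates one lone pair from its p orbital); the conjugation is uninterrupted.
Counting π electrons: 6 × 2 = 12 from the double-bond units + 2 from the Se atom = 14.
That gives a 4n+2 count (14, n = 3).

Aromatic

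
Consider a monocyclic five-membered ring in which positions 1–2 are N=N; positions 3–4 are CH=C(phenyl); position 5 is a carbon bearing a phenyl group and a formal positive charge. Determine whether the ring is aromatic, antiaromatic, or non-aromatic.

Antiaromatic

Check conjugation: the double-bond atoms are sp², each contributing one p electron; the doubly-bonded nitrogens are pyridine-type — their lone pairs lie in the ring plane, leaving one electron in the p orbital; the carbocation has an empty p orbital — every position has a p orbital, so the cyclic π system is continuous.
π-electron count: 2 × 2 = 4 from the double-bond units + 0 from the C(phenyl)(+) atom = 4.
A 4n π count (4, n = 1) in a planar conjugated ring means antiaromatic.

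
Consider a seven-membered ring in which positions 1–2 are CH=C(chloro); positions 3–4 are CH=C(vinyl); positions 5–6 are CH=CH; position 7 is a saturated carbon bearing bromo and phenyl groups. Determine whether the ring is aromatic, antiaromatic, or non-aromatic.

Non-aromatic

Because that saturated carbon is sp³ and has no p orbital in the ring π system at the C(bromo)(phenyl) position, the π system cannot extend all the way around the ring.
Hückel's rule only applies to fully conjugated rings, so this one is simply non-aromatic.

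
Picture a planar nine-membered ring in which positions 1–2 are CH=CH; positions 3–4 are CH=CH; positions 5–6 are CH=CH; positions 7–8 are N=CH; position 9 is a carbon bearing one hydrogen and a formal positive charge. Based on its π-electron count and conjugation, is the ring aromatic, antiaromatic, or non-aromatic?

The p orbitals form a continuous loop: each doubly-bonded ring atom is sp² with one p-orbital electron; the doubly-bonded nitrogens are pyridine-type — their lone pairs lie in the ring plane, leaving one electron in the p orbital; the carbocation has an empty p orbital. The ring is fully conjugated.
Tallying contributions gives 4 × 2 = 8 from the double-bond units + 0 from the CH(+) atom = 8.
8 is a 4n count (n = 2), so the planar conjugated ring is antiaromatic.

Antiaromatic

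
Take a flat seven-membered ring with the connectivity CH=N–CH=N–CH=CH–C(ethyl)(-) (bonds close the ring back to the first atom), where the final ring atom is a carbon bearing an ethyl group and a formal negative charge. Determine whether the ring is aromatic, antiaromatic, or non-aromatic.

Check conjugation: the double-bond atoms are sp², each contributing one p electron; each sp² =N– keeps its lone pair in-plane and puts one electron into the π system; the carbanion's lone pair occupies the p orbital — every position has a p orbital, so the cyclic π system is continuous.
Adding the contributions, 3 × 2 = 6 from the double-bond units + 2 from the C(ethyl)(-) atom = 8.
A 4n π count (8, n = 2) in a planar conjugated ring means antiaromatic.

Antiaromatic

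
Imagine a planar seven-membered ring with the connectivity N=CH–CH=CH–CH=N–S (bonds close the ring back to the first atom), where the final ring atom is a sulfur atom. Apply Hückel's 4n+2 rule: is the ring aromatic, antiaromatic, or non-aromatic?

Check conjugation: each doubly-bonded ring atom is sp² with one p-orbital electron; the doubly-bonded nitrogens are pyridine-type — their lone pairs lie in the ring plane, leaving one electron in the p orbital; the sulfur donates one lone pair from its p orbital — every position has a p orbital, so the cyclic π system is continuous.
π-electron count: 3 × 2 = 6 from the double-bond units + 2 from the S atom = 8.
A 4n π count (8, n = 2) in a planar conjugated ring means antiaromatic.

Antiaromatic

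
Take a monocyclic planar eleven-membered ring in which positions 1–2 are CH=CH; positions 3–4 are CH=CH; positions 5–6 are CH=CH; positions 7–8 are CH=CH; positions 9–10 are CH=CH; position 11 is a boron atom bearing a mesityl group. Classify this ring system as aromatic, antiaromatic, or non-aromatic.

Aromatic

All ring atoms are sp² and supply a p orbital to the ring (the double-bond atoms are sp², each contributing one p electron; the boron has an empty p orbital); the conjugation is uninterrupted.
Counting π electrons: 5 × 2 = 10 from the double-bond units + 0 from the B(mesityl) atom = 10.
That gives a 4n+2 count (10, n = 2).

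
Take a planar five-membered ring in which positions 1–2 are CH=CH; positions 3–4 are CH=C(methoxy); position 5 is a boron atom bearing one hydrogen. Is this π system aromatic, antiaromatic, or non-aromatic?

All ring atoms are sp² and supply a p orbital to the ring (the double-bond atoms are sp², each contributing one p electron; the boron has an empty p orbital); the conjugation is uninterrupted.
π-electron count: 2 × 2 = 4 from the double-bond units + 0 from the BH atom = 4.
A 4n π count (4, n = 1) in a planar conjugated ring means antiaromatic.

Antiaromatic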